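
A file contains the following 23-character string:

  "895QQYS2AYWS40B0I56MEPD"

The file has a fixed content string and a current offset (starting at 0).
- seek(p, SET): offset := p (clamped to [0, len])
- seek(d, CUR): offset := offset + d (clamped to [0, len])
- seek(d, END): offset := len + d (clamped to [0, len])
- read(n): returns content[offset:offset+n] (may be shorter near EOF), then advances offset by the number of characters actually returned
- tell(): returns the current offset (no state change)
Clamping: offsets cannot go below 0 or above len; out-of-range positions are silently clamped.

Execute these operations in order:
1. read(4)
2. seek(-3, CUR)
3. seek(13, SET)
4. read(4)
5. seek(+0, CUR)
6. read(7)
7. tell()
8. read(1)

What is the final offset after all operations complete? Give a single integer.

After 1 (read(4)): returned '895Q', offset=4
After 2 (seek(-3, CUR)): offset=1
After 3 (seek(13, SET)): offset=13
After 4 (read(4)): returned '0B0I', offset=17
After 5 (seek(+0, CUR)): offset=17
After 6 (read(7)): returned '56MEPD', offset=23
After 7 (tell()): offset=23
After 8 (read(1)): returned '', offset=23

Answer: 23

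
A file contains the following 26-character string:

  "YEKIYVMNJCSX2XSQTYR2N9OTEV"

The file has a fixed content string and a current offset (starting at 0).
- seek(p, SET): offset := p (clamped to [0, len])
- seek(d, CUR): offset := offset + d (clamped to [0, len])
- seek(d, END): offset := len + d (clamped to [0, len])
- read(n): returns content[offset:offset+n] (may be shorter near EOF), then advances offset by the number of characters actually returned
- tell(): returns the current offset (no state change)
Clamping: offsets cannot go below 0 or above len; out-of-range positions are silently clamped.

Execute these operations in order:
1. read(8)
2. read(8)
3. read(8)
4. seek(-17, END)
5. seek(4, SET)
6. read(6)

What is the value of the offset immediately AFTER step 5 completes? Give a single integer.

After 1 (read(8)): returned 'YEKIYVMN', offset=8
After 2 (read(8)): returned 'JCSX2XSQ', offset=16
After 3 (read(8)): returned 'TYR2N9OT', offset=24
After 4 (seek(-17, END)): offset=9
After 5 (seek(4, SET)): offset=4

Answer: 4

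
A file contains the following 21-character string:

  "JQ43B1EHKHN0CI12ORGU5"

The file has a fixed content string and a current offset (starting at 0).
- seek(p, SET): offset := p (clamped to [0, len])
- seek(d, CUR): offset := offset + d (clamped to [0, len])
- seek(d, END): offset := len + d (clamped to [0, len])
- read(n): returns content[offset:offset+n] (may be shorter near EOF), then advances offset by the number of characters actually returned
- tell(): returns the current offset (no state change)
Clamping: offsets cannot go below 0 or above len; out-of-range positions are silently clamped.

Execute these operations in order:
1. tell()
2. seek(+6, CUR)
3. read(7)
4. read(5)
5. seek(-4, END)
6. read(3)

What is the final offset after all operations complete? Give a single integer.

After 1 (tell()): offset=0
After 2 (seek(+6, CUR)): offset=6
After 3 (read(7)): returned 'EHKHN0C', offset=13
After 4 (read(5)): returned 'I12OR', offset=18
After 5 (seek(-4, END)): offset=17
After 6 (read(3)): returned 'RGU', offset=20

Answer: 20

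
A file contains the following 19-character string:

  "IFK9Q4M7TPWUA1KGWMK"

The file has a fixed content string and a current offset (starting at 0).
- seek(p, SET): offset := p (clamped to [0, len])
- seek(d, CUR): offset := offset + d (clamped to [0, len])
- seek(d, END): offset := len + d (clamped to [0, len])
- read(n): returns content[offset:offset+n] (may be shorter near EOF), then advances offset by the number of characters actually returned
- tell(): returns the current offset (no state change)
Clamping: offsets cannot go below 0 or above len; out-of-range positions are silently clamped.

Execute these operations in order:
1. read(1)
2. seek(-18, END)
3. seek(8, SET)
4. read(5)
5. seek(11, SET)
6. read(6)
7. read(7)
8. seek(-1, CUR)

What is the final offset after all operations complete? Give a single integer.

After 1 (read(1)): returned 'I', offset=1
After 2 (seek(-18, END)): offset=1
After 3 (seek(8, SET)): offset=8
After 4 (read(5)): returned 'TPWUA', offset=13
After 5 (seek(11, SET)): offset=11
After 6 (read(6)): returned 'UA1KGW', offset=17
After 7 (read(7)): returned 'MK', offset=19
After 8 (seek(-1, CUR)): offset=18

Answer: 18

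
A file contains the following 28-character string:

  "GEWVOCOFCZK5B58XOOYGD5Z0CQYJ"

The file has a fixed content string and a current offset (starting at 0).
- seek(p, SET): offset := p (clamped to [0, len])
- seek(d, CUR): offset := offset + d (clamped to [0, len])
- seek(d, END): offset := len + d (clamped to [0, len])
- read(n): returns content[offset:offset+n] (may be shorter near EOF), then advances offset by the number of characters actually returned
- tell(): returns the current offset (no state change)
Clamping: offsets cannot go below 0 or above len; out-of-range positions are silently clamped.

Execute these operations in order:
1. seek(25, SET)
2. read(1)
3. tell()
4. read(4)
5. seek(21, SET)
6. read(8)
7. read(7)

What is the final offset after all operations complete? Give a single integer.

Answer: 28

Derivation:
After 1 (seek(25, SET)): offset=25
After 2 (read(1)): returned 'Q', offset=26
After 3 (tell()): offset=26
After 4 (read(4)): returned 'YJ', offset=28
After 5 (seek(21, SET)): offset=21
After 6 (read(8)): returned '5Z0CQYJ', offset=28
After 7 (read(7)): returned '', offset=28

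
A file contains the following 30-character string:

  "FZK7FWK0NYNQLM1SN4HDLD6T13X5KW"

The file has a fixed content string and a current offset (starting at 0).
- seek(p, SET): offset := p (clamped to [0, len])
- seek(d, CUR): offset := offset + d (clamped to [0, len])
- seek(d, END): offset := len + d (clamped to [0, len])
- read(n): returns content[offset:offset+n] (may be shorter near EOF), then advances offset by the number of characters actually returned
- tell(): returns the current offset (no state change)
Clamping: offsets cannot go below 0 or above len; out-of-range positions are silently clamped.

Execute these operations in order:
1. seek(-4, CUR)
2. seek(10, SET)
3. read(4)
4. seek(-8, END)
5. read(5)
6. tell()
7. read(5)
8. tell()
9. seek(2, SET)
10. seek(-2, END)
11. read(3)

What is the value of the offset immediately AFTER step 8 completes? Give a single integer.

After 1 (seek(-4, CUR)): offset=0
After 2 (seek(10, SET)): offset=10
After 3 (read(4)): returned 'NQLM', offset=14
After 4 (seek(-8, END)): offset=22
After 5 (read(5)): returned '6T13X', offset=27
After 6 (tell()): offset=27
After 7 (read(5)): returned '5KW', offset=30
After 8 (tell()): offset=30

Answer: 30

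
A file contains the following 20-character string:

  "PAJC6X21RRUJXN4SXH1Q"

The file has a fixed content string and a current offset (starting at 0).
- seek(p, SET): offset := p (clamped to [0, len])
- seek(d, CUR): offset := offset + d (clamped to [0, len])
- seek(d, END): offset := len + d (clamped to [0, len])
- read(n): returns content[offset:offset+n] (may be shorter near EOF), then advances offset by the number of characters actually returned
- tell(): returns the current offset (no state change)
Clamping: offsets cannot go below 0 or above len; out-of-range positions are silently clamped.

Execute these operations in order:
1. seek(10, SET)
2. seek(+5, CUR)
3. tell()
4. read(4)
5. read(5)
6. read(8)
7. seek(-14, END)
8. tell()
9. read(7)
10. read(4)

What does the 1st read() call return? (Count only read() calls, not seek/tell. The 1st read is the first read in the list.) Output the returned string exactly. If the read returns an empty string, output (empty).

Answer: SXH1

Derivation:
After 1 (seek(10, SET)): offset=10
After 2 (seek(+5, CUR)): offset=15
After 3 (tell()): offset=15
After 4 (read(4)): returned 'SXH1', offset=19
After 5 (read(5)): returned 'Q', offset=20
After 6 (read(8)): returned '', offset=20
After 7 (seek(-14, END)): offset=6
After 8 (tell()): offset=6
After 9 (read(7)): returned '21RRUJX', offset=13
After 10 (read(4)): returned 'N4SX', offset=17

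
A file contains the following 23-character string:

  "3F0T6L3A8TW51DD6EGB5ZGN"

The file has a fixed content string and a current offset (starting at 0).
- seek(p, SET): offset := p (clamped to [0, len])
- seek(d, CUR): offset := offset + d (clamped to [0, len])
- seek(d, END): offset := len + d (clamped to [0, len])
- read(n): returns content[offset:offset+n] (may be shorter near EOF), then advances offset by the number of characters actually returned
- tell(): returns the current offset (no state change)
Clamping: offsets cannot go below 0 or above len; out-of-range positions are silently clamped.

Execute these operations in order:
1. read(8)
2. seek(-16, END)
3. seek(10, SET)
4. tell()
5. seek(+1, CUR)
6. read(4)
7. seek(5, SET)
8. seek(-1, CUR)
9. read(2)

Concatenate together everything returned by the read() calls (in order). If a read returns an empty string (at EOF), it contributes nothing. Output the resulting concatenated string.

After 1 (read(8)): returned '3F0T6L3A', offset=8
After 2 (seek(-16, END)): offset=7
After 3 (seek(10, SET)): offset=10
After 4 (tell()): offset=10
After 5 (seek(+1, CUR)): offset=11
After 6 (read(4)): returned '51DD', offset=15
After 7 (seek(5, SET)): offset=5
After 8 (seek(-1, CUR)): offset=4
After 9 (read(2)): returned '6L', offset=6

Answer: 3F0T6L3A51DD6L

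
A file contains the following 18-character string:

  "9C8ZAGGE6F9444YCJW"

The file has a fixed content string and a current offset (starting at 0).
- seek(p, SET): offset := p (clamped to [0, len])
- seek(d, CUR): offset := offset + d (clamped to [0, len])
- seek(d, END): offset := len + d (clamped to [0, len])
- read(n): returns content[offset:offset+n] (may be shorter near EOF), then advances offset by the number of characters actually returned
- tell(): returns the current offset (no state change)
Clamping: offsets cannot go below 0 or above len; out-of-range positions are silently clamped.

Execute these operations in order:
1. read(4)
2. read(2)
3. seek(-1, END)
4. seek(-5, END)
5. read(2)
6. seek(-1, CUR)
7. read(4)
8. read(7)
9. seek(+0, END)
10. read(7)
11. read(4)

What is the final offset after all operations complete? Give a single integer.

Answer: 18

Derivation:
After 1 (read(4)): returned '9C8Z', offset=4
After 2 (read(2)): returned 'AG', offset=6
After 3 (seek(-1, END)): offset=17
After 4 (seek(-5, END)): offset=13
After 5 (read(2)): returned '4Y', offset=15
After 6 (seek(-1, CUR)): offset=14
After 7 (read(4)): returned 'YCJW', offset=18
After 8 (read(7)): returned '', offset=18
After 9 (seek(+0, END)): offset=18
After 10 (read(7)): returned '', offset=18
After 11 (read(4)): returned '', offset=18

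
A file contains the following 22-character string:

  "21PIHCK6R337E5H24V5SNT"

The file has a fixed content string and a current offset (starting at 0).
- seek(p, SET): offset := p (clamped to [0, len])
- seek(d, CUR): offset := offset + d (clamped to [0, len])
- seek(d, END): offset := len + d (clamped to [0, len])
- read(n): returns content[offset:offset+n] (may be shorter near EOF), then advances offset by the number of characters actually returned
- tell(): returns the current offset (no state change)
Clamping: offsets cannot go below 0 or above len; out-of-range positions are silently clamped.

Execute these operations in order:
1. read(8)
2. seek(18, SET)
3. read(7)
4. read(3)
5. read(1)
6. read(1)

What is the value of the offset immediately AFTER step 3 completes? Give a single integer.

Answer: 22

Derivation:
After 1 (read(8)): returned '21PIHCK6', offset=8
After 2 (seek(18, SET)): offset=18
After 3 (read(7)): returned '5SNT', offset=22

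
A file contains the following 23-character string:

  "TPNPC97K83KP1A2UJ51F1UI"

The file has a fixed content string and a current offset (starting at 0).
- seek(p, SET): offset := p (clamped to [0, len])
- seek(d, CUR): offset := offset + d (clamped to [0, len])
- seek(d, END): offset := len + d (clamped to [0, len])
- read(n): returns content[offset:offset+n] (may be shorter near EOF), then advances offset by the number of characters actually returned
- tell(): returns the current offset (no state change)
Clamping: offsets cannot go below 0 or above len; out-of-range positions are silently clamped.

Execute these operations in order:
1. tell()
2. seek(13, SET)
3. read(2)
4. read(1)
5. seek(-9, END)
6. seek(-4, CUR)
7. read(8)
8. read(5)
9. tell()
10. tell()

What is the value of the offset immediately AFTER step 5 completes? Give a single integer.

Answer: 14

Derivation:
After 1 (tell()): offset=0
After 2 (seek(13, SET)): offset=13
After 3 (read(2)): returned 'A2', offset=15
After 4 (read(1)): returned 'U', offset=16
After 5 (seek(-9, END)): offset=14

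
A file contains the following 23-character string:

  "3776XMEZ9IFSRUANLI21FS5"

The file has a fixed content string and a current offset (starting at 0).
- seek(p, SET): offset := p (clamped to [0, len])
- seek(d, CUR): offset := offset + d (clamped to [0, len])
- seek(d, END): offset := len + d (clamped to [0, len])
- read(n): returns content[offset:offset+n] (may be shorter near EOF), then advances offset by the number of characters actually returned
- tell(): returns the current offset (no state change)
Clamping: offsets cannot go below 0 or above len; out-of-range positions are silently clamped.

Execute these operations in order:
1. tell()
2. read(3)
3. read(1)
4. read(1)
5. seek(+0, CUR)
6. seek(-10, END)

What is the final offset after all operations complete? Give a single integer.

After 1 (tell()): offset=0
After 2 (read(3)): returned '377', offset=3
After 3 (read(1)): returned '6', offset=4
After 4 (read(1)): returned 'X', offset=5
After 5 (seek(+0, CUR)): offset=5
After 6 (seek(-10, END)): offset=13

Answer: 13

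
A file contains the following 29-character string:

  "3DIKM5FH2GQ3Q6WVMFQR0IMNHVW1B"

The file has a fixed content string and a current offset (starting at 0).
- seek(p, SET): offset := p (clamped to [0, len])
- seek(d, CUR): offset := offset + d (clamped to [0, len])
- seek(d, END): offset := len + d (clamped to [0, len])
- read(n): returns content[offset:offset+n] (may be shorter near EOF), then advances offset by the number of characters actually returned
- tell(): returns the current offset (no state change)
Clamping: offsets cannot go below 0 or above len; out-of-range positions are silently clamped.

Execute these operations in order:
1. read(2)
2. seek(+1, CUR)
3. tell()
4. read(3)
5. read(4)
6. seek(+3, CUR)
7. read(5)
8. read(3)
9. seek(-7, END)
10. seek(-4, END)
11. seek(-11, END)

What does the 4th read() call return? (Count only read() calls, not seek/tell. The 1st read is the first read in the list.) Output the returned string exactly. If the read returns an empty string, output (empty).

After 1 (read(2)): returned '3D', offset=2
After 2 (seek(+1, CUR)): offset=3
After 3 (tell()): offset=3
After 4 (read(3)): returned 'KM5', offset=6
After 5 (read(4)): returned 'FH2G', offset=10
After 6 (seek(+3, CUR)): offset=13
After 7 (read(5)): returned '6WVMF', offset=18
After 8 (read(3)): returned 'QR0', offset=21
After 9 (seek(-7, END)): offset=22
After 10 (seek(-4, END)): offset=25
After 11 (seek(-11, END)): offset=18

Answer: 6WVMF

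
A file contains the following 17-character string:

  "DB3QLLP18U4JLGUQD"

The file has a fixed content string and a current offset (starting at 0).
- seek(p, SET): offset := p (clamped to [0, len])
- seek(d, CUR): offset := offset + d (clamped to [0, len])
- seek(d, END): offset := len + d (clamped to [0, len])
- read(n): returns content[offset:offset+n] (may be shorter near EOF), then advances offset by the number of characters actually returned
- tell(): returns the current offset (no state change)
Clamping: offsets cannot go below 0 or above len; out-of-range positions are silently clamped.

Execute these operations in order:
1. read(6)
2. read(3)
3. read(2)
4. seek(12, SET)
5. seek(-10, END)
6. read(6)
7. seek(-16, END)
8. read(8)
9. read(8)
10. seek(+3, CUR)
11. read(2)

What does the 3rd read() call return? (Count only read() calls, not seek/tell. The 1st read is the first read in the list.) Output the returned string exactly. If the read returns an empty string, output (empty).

After 1 (read(6)): returned 'DB3QLL', offset=6
After 2 (read(3)): returned 'P18', offset=9
After 3 (read(2)): returned 'U4', offset=11
After 4 (seek(12, SET)): offset=12
After 5 (seek(-10, END)): offset=7
After 6 (read(6)): returned '18U4JL', offset=13
After 7 (seek(-16, END)): offset=1
After 8 (read(8)): returned 'B3QLLP18', offset=9
After 9 (read(8)): returned 'U4JLGUQD', offset=17
After 10 (seek(+3, CUR)): offset=17
After 11 (read(2)): returned '', offset=17

Answer: U4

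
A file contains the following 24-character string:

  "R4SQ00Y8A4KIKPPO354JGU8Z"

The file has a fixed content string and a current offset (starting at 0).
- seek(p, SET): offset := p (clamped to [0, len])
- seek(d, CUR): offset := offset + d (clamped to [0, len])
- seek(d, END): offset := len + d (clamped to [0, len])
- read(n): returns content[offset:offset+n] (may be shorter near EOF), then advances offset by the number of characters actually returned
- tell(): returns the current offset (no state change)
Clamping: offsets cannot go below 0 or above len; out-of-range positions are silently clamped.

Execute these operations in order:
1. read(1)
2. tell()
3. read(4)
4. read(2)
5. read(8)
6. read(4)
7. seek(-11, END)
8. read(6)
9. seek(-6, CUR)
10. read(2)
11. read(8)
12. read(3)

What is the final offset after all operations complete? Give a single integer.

After 1 (read(1)): returned 'R', offset=1
After 2 (tell()): offset=1
After 3 (read(4)): returned '4SQ0', offset=5
After 4 (read(2)): returned '0Y', offset=7
After 5 (read(8)): returned '8A4KIKPP', offset=15
After 6 (read(4)): returned 'O354', offset=19
After 7 (seek(-11, END)): offset=13
After 8 (read(6)): returned 'PPO354', offset=19
After 9 (seek(-6, CUR)): offset=13
After 10 (read(2)): returned 'PP', offset=15
After 11 (read(8)): returned 'O354JGU8', offset=23
After 12 (read(3)): returned 'Z', offset=24

Answer: 24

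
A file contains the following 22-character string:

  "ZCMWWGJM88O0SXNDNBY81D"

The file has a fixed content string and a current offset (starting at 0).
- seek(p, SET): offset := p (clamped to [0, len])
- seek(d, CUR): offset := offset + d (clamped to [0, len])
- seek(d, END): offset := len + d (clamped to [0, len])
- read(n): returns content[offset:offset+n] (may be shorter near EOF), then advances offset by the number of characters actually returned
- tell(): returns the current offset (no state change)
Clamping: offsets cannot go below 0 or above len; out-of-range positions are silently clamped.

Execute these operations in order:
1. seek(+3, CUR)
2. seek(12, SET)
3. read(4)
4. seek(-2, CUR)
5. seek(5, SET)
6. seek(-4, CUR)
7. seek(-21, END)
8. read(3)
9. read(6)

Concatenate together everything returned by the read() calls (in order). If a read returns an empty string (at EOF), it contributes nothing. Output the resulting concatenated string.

Answer: SXNDCMWWGJM88

Derivation:
After 1 (seek(+3, CUR)): offset=3
After 2 (seek(12, SET)): offset=12
After 3 (read(4)): returned 'SXND', offset=16
After 4 (seek(-2, CUR)): offset=14
After 5 (seek(5, SET)): offset=5
After 6 (seek(-4, CUR)): offset=1
After 7 (seek(-21, END)): offset=1
After 8 (read(3)): returned 'CMW', offset=4
After 9 (read(6)): returned 'WGJM88', offset=10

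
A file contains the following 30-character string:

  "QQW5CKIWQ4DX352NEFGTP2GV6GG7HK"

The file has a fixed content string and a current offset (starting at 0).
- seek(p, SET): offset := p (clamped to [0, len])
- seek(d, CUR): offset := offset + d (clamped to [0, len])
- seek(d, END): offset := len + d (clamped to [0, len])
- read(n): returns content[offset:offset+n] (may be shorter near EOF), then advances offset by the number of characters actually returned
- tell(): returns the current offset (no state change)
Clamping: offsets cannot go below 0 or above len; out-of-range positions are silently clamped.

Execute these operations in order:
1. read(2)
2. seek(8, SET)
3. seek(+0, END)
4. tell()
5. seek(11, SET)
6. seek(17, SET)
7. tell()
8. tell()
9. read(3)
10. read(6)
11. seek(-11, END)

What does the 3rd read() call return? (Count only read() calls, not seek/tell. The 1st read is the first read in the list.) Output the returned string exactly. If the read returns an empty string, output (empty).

After 1 (read(2)): returned 'QQ', offset=2
After 2 (seek(8, SET)): offset=8
After 3 (seek(+0, END)): offset=30
After 4 (tell()): offset=30
After 5 (seek(11, SET)): offset=11
After 6 (seek(17, SET)): offset=17
After 7 (tell()): offset=17
After 8 (tell()): offset=17
After 9 (read(3)): returned 'FGT', offset=20
After 10 (read(6)): returned 'P2GV6G', offset=26
After 11 (seek(-11, END)): offset=19

Answer: P2GV6G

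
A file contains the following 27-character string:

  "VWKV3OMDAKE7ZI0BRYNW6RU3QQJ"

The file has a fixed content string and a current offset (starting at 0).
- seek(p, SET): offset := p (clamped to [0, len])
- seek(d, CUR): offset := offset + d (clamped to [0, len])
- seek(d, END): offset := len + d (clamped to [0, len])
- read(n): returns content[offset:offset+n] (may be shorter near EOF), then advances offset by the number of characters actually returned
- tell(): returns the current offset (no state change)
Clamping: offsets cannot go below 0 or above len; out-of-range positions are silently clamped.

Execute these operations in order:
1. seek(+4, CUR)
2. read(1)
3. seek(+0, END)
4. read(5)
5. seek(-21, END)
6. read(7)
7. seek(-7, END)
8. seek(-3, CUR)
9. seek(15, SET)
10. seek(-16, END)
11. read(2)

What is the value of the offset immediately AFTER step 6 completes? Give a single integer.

After 1 (seek(+4, CUR)): offset=4
After 2 (read(1)): returned '3', offset=5
After 3 (seek(+0, END)): offset=27
After 4 (read(5)): returned '', offset=27
After 5 (seek(-21, END)): offset=6
After 6 (read(7)): returned 'MDAKE7Z', offset=13

Answer: 13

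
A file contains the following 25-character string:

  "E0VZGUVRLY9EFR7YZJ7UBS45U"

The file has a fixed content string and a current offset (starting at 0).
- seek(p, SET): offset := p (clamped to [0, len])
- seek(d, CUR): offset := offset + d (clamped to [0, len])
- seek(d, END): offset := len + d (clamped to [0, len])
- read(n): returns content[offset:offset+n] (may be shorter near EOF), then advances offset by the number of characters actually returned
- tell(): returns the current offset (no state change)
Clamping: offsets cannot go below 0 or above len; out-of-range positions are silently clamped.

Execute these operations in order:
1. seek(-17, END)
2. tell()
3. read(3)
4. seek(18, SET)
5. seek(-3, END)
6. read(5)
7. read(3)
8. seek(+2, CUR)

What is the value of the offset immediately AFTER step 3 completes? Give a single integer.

After 1 (seek(-17, END)): offset=8
After 2 (tell()): offset=8
After 3 (read(3)): returned 'LY9', offset=11

Answer: 11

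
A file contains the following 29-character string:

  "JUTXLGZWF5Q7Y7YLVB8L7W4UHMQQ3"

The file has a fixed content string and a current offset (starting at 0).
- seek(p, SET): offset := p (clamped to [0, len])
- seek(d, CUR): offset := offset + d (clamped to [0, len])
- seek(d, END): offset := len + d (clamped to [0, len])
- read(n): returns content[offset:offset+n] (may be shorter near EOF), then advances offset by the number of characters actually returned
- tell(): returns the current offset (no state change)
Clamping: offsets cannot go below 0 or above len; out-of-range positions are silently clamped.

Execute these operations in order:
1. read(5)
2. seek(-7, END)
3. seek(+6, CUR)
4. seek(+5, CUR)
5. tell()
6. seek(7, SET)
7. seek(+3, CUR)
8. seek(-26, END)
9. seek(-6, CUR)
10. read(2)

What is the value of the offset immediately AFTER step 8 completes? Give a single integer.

After 1 (read(5)): returned 'JUTXL', offset=5
After 2 (seek(-7, END)): offset=22
After 3 (seek(+6, CUR)): offset=28
After 4 (seek(+5, CUR)): offset=29
After 5 (tell()): offset=29
After 6 (seek(7, SET)): offset=7
After 7 (seek(+3, CUR)): offset=10
After 8 (seek(-26, END)): offset=3

Answer: 3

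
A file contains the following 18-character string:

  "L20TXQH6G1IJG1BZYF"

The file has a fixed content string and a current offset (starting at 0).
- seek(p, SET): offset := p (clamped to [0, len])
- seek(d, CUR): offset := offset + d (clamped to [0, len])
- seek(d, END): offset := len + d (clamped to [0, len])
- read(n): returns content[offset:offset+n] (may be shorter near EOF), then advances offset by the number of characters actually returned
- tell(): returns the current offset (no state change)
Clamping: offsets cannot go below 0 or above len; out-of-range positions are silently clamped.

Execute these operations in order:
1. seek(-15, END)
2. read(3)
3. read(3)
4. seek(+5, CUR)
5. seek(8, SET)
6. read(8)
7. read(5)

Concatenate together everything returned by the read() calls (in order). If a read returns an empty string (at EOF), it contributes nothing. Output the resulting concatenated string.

After 1 (seek(-15, END)): offset=3
After 2 (read(3)): returned 'TXQ', offset=6
After 3 (read(3)): returned 'H6G', offset=9
After 4 (seek(+5, CUR)): offset=14
After 5 (seek(8, SET)): offset=8
After 6 (read(8)): returned 'G1IJG1BZ', offset=16
After 7 (read(5)): returned 'YF', offset=18

Answer: TXQH6GG1IJG1BZYF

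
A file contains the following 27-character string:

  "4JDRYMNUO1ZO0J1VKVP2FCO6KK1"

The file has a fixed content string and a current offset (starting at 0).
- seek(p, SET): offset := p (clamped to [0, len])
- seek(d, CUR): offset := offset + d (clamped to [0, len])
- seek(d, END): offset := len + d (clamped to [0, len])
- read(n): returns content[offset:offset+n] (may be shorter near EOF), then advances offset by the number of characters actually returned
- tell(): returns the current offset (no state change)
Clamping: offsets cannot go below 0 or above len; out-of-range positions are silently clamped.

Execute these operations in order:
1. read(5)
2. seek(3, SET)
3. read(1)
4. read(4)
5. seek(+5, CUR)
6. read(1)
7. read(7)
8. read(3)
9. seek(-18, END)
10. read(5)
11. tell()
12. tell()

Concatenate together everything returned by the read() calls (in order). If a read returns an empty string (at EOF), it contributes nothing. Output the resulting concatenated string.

After 1 (read(5)): returned '4JDRY', offset=5
After 2 (seek(3, SET)): offset=3
After 3 (read(1)): returned 'R', offset=4
After 4 (read(4)): returned 'YMNU', offset=8
After 5 (seek(+5, CUR)): offset=13
After 6 (read(1)): returned 'J', offset=14
After 7 (read(7)): returned '1VKVP2F', offset=21
After 8 (read(3)): returned 'CO6', offset=24
After 9 (seek(-18, END)): offset=9
After 10 (read(5)): returned '1ZO0J', offset=14
After 11 (tell()): offset=14
After 12 (tell()): offset=14

Answer: 4JDRYRYMNUJ1VKVP2FCO61ZO0J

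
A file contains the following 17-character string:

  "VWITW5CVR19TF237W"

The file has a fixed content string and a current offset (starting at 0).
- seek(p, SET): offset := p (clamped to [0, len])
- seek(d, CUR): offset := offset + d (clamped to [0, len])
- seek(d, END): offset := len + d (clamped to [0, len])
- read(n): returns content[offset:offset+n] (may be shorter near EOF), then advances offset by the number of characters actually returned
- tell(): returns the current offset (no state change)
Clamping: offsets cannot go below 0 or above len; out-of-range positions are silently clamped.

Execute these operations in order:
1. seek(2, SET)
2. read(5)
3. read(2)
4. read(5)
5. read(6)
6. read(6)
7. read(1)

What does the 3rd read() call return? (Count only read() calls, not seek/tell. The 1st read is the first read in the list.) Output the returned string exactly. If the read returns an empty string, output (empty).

After 1 (seek(2, SET)): offset=2
After 2 (read(5)): returned 'ITW5C', offset=7
After 3 (read(2)): returned 'VR', offset=9
After 4 (read(5)): returned '19TF2', offset=14
After 5 (read(6)): returned '37W', offset=17
After 6 (read(6)): returned '', offset=17
After 7 (read(1)): returned '', offset=17

Answer: 19TF2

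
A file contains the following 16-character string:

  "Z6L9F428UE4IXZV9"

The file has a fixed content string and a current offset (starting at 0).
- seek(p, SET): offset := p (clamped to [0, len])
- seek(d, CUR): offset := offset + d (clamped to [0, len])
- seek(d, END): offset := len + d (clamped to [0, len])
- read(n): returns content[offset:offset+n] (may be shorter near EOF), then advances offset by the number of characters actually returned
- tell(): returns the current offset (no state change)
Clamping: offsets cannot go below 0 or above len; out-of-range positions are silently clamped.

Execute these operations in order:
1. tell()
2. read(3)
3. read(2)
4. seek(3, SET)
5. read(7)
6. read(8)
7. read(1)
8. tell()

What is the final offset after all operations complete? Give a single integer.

After 1 (tell()): offset=0
After 2 (read(3)): returned 'Z6L', offset=3
After 3 (read(2)): returned '9F', offset=5
After 4 (seek(3, SET)): offset=3
After 5 (read(7)): returned '9F428UE', offset=10
After 6 (read(8)): returned '4IXZV9', offset=16
After 7 (read(1)): returned '', offset=16
After 8 (tell()): offset=16

Answer: 16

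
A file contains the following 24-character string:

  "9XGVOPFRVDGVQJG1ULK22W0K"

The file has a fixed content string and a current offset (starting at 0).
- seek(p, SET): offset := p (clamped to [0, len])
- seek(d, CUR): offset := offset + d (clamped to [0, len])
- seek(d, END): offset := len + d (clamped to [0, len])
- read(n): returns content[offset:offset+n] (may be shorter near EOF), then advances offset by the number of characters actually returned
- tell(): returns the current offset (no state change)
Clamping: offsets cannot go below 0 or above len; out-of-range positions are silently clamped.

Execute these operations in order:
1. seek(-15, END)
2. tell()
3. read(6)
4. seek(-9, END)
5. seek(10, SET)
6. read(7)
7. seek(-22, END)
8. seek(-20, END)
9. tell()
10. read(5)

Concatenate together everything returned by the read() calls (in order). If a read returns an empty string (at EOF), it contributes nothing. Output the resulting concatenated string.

Answer: DGVQJGGVQJG1UOPFRV

Derivation:
After 1 (seek(-15, END)): offset=9
After 2 (tell()): offset=9
After 3 (read(6)): returned 'DGVQJG', offset=15
After 4 (seek(-9, END)): offset=15
After 5 (seek(10, SET)): offset=10
After 6 (read(7)): returned 'GVQJG1U', offset=17
After 7 (seek(-22, END)): offset=2
After 8 (seek(-20, END)): offset=4
After 9 (tell()): offset=4
After 10 (read(5)): returned 'OPFRV', offset=9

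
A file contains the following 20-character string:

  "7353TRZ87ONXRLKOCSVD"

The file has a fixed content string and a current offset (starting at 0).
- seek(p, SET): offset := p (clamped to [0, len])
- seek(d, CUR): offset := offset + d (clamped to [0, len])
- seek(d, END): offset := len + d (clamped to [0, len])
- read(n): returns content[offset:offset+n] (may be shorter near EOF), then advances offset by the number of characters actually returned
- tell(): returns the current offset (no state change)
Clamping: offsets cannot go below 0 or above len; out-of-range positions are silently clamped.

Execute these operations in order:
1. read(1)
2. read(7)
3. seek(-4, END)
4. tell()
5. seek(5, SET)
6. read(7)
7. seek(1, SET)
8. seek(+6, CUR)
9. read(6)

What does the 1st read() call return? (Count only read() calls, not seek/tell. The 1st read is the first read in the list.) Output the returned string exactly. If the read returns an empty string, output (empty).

Answer: 7

Derivation:
After 1 (read(1)): returned '7', offset=1
After 2 (read(7)): returned '353TRZ8', offset=8
After 3 (seek(-4, END)): offset=16
After 4 (tell()): offset=16
After 5 (seek(5, SET)): offset=5
After 6 (read(7)): returned 'RZ87ONX', offset=12
After 7 (seek(1, SET)): offset=1
After 8 (seek(+6, CUR)): offset=7
After 9 (read(6)): returned '87ONXR', offset=13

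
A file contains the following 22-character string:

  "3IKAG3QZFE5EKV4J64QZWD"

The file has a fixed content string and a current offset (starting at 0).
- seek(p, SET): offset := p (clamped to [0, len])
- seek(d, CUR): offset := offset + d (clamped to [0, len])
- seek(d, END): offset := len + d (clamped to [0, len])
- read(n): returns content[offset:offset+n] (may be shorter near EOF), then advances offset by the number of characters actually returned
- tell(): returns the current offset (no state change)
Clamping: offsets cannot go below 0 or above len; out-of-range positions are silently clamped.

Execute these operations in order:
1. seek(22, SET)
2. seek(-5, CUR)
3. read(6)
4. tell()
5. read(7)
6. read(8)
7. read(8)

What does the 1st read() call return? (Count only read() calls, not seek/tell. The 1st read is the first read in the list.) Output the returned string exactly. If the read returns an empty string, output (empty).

Answer: 4QZWD

Derivation:
After 1 (seek(22, SET)): offset=22
After 2 (seek(-5, CUR)): offset=17
After 3 (read(6)): returned '4QZWD', offset=22
After 4 (tell()): offset=22
After 5 (read(7)): returned '', offset=22
After 6 (read(8)): returned '', offset=22
After 7 (read(8)): returned '', offset=22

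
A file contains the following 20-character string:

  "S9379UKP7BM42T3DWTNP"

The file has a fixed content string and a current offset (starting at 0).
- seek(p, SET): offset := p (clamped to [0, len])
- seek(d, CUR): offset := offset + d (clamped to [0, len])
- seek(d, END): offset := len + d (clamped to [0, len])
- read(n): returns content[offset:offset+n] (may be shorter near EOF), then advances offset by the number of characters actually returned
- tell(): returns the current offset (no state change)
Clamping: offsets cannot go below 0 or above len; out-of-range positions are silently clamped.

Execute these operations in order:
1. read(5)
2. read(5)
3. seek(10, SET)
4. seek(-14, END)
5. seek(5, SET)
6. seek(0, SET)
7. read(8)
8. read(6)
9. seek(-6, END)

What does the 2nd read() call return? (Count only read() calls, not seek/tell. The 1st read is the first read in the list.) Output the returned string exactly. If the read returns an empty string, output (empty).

After 1 (read(5)): returned 'S9379', offset=5
After 2 (read(5)): returned 'UKP7B', offset=10
After 3 (seek(10, SET)): offset=10
After 4 (seek(-14, END)): offset=6
After 5 (seek(5, SET)): offset=5
After 6 (seek(0, SET)): offset=0
After 7 (read(8)): returned 'S9379UKP', offset=8
After 8 (read(6)): returned '7BM42T', offset=14
After 9 (seek(-6, END)): offset=14

Answer: UKP7B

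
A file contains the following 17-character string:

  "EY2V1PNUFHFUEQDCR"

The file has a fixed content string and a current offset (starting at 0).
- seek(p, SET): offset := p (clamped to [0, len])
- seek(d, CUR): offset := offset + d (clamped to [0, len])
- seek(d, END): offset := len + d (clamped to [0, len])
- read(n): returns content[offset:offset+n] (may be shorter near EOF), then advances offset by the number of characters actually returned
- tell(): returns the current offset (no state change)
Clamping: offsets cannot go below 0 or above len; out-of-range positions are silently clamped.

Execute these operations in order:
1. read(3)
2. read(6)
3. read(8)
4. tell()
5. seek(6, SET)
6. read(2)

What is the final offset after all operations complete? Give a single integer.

Answer: 8

Derivation:
After 1 (read(3)): returned 'EY2', offset=3
After 2 (read(6)): returned 'V1PNUF', offset=9
After 3 (read(8)): returned 'HFUEQDCR', offset=17
After 4 (tell()): offset=17
After 5 (seek(6, SET)): offset=6
After 6 (read(2)): returned 'NU', offset=8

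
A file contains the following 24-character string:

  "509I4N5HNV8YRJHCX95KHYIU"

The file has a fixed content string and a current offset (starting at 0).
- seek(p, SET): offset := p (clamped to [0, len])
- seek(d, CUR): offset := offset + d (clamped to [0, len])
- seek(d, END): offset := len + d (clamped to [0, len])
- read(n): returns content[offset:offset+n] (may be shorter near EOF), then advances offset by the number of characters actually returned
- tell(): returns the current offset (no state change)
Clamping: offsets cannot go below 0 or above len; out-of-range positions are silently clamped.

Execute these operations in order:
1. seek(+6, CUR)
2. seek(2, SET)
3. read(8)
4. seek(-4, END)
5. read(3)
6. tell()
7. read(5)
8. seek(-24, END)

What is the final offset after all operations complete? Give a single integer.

Answer: 0

Derivation:
After 1 (seek(+6, CUR)): offset=6
After 2 (seek(2, SET)): offset=2
After 3 (read(8)): returned '9I4N5HNV', offset=10
After 4 (seek(-4, END)): offset=20
After 5 (read(3)): returned 'HYI', offset=23
After 6 (tell()): offset=23
After 7 (read(5)): returned 'U', offset=24
After 8 (seek(-24, END)): offset=0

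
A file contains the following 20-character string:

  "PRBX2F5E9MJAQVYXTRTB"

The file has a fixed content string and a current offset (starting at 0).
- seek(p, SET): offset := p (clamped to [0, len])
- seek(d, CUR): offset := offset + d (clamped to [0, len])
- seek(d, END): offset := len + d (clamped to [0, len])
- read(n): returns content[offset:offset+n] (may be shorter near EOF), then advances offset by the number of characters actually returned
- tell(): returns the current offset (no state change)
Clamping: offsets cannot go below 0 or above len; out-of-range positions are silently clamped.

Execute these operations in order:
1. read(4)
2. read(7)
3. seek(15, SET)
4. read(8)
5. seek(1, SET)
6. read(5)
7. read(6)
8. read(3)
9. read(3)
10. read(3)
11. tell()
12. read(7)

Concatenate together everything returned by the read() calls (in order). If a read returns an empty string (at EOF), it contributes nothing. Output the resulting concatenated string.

After 1 (read(4)): returned 'PRBX', offset=4
After 2 (read(7)): returned '2F5E9MJ', offset=11
After 3 (seek(15, SET)): offset=15
After 4 (read(8)): returned 'XTRTB', offset=20
After 5 (seek(1, SET)): offset=1
After 6 (read(5)): returned 'RBX2F', offset=6
After 7 (read(6)): returned '5E9MJA', offset=12
After 8 (read(3)): returned 'QVY', offset=15
After 9 (read(3)): returned 'XTR', offset=18
After 10 (read(3)): returned 'TB', offset=20
After 11 (tell()): offset=20
After 12 (read(7)): returned '', offset=20

Answer: PRBX2F5E9MJXTRTBRBX2F5E9MJAQVYXTRTB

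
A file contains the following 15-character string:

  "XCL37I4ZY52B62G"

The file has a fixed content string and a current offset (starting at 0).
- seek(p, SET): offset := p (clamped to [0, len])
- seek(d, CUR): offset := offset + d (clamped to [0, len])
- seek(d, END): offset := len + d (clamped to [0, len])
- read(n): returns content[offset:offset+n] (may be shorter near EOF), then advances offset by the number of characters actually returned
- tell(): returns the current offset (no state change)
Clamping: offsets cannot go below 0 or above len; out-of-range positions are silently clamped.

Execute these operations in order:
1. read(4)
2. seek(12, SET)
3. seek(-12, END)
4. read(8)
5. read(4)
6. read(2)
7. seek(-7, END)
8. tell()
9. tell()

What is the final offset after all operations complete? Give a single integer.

After 1 (read(4)): returned 'XCL3', offset=4
After 2 (seek(12, SET)): offset=12
After 3 (seek(-12, END)): offset=3
After 4 (read(8)): returned '37I4ZY52', offset=11
After 5 (read(4)): returned 'B62G', offset=15
After 6 (read(2)): returned '', offset=15
After 7 (seek(-7, END)): offset=8
After 8 (tell()): offset=8
After 9 (tell()): offset=8

Answer: 8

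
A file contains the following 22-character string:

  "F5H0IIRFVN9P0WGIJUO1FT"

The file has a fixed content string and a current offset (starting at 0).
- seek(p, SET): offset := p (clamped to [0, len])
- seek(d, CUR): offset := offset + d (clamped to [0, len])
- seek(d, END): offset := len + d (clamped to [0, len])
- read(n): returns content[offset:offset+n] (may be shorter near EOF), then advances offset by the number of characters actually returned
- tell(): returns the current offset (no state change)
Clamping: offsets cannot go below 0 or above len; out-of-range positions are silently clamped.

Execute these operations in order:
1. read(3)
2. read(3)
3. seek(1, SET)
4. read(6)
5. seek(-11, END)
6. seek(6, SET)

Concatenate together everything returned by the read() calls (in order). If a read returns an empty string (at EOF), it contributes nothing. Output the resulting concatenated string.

After 1 (read(3)): returned 'F5H', offset=3
After 2 (read(3)): returned '0II', offset=6
After 3 (seek(1, SET)): offset=1
After 4 (read(6)): returned '5H0IIR', offset=7
After 5 (seek(-11, END)): offset=11
After 6 (seek(6, SET)): offset=6

Answer: F5H0II5H0IIR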